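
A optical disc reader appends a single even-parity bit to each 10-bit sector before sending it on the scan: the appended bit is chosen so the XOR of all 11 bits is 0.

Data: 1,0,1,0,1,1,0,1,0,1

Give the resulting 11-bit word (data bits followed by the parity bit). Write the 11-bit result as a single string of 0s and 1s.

XOR of the 10 data bits: 1⊕0⊕1⊕0⊕1⊕1⊕0⊕1⊕0⊕1 = 0
Parity bit = 0 (so all 11 bits XOR to 0).

10101101010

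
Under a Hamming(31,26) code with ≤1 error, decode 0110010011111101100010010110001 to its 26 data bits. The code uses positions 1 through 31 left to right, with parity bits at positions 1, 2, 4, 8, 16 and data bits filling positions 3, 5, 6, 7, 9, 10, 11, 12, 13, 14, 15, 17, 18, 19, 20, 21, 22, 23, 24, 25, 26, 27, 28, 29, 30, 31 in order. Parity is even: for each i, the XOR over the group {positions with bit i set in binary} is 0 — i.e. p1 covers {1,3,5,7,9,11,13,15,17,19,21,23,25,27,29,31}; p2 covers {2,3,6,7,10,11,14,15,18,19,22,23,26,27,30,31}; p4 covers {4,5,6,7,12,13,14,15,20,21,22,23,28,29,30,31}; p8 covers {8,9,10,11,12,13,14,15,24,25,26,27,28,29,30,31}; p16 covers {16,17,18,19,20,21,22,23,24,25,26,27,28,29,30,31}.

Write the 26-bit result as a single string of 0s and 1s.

s1 (pos 1,3,5,7,9,11,13,15,17,19,21,23,25,27,29,31): 0⊕1⊕0⊕0⊕1⊕1⊕1⊕0⊕1⊕0⊕1⊕0⊕0⊕1⊕0⊕1 = 0
s2 (pos 2,3,6,7,10,11,14,15,18,19,22,23,26,27,30,31): 1⊕1⊕1⊕0⊕1⊕1⊕1⊕0⊕0⊕0⊕0⊕0⊕1⊕1⊕0⊕1 = 1
s4 (pos 4,5,6,7,12,13,14,15,20,21,22,23,28,29,30,31): 0⊕0⊕1⊕0⊕1⊕1⊕1⊕0⊕0⊕1⊕0⊕0⊕0⊕0⊕0⊕1 = 0
s8 (pos 8,9,10,11,12,13,14,15,24,25,26,27,28,29,30,31): 0⊕1⊕1⊕1⊕1⊕1⊕1⊕0⊕1⊕0⊕1⊕1⊕0⊕0⊕0⊕1 = 0
s16 (pos 16,17,18,19,20,21,22,23,24,25,26,27,28,29,30,31): 1⊕1⊕0⊕0⊕0⊕1⊕0⊕0⊕1⊕0⊕1⊕1⊕0⊕0⊕0⊕1 = 1
Syndrome s16…s1 = 10010 → error at position 18.
Flip position 18: 0110010011111101100010010110001 → 0110010011111101110010010110001
Read data bits from positions 3,5,6,7,9,10,11,12,13,14,15,17,18,19,20,21,22,23,24,25,26,27,28,29,30,31: 10101111110110010010110001

10101111110110010010110001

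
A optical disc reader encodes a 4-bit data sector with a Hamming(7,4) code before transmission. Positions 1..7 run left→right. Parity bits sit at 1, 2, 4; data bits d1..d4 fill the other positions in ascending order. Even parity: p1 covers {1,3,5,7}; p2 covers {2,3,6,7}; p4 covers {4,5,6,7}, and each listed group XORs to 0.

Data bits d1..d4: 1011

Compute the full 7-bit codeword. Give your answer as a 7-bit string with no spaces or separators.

Place data at non-parity positions: p1 p2 1 p4 0 1 1
p1 (pos 1,3,5,7): XOR of data positions = 1⊕0⊕1 = 0
p2 (pos 2,3,6,7): XOR of data positions = 1⊕1⊕1 = 1
p4 (pos 4,5,6,7): XOR of data positions = 0⊕1⊕1 = 0
Codeword: 0110011

0110011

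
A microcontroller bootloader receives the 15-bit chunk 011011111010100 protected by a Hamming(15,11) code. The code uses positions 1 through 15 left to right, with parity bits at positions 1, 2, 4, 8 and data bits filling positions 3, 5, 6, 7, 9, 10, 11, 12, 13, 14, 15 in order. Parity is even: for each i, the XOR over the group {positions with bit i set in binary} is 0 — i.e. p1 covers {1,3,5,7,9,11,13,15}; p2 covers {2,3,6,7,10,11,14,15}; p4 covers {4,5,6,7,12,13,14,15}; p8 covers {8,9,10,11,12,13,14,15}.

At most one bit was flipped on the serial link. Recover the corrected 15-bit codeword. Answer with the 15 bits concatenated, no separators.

s1 (pos 1,3,5,7,9,11,13,15): 0⊕1⊕1⊕1⊕1⊕1⊕1⊕0 = 0
s2 (pos 2,3,6,7,10,11,14,15): 1⊕1⊕1⊕1⊕0⊕1⊕0⊕0 = 1
s4 (pos 4,5,6,7,12,13,14,15): 0⊕1⊕1⊕1⊕0⊕1⊕0⊕0 = 0
s8 (pos 8,9,10,11,12,13,14,15): 1⊕1⊕0⊕1⊕0⊕1⊕0⊕0 = 0
Syndrome s8…s1 = 0010 → error at position 2.
Flip position 2: 011011111010100 → 001011111010100

001011111010100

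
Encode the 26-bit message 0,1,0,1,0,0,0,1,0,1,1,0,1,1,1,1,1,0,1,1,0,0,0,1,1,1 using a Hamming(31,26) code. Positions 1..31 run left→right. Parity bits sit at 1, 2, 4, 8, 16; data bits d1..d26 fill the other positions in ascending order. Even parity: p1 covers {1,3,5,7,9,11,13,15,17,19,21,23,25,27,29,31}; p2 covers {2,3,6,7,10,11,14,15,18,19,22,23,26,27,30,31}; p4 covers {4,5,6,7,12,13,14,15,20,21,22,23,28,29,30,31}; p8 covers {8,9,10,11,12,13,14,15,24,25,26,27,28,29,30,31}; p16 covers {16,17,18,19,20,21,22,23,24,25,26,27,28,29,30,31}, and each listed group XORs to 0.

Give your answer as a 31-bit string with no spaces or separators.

0001101000010110011111011000111

Place data at non-parity positions: p1 p2 0 p4 1 0 1 p8 0 0 0 1 0 1 1 p16 0 1 1 1 1 1 0 1 1 0 0 0 1 1 1
p1 (pos 1,3,5,7,9,11,13,15,17,19,21,23,25,27,29,31): XOR of data positions = 0⊕1⊕1⊕0⊕0⊕0⊕1⊕0⊕1⊕1⊕0⊕1⊕0⊕1⊕1 = 0
p2 (pos 2,3,6,7,10,11,14,15,18,19,22,23,26,27,30,31): XOR of data positions = 0⊕0⊕1⊕0⊕0⊕1⊕1⊕1⊕1⊕1⊕0⊕0⊕0⊕1⊕1 = 0
p4 (pos 4,5,6,7,12,13,14,15,20,21,22,23,28,29,30,31): XOR of data positions = 1⊕0⊕1⊕1⊕0⊕1⊕1⊕1⊕1⊕1⊕0⊕0⊕1⊕1⊕1 = 1
p8 (pos 8,9,10,11,12,13,14,15,24,25,26,27,28,29,30,31): XOR of data positions = 0⊕0⊕0⊕1⊕0⊕1⊕1⊕1⊕1⊕0⊕0⊕0⊕1⊕1⊕1 = 0
p16 (pos 16,17,18,19,20,21,22,23,24,25,26,27,28,29,30,31): XOR of data positions = 0⊕1⊕1⊕1⊕1⊕1⊕0⊕1⊕1⊕0⊕0⊕0⊕1⊕1⊕1 = 0
Codeword: 0001101000010110011111011000111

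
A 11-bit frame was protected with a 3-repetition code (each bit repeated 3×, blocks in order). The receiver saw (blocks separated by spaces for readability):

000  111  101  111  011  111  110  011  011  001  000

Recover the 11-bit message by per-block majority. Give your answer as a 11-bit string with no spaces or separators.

Block 1 (000): 0 ones → 0
Block 2 (111): 3 ones → 1
Block 3 (101): 2 ones → 1
Block 4 (111): 3 ones → 1
Block 5 (011): 2 ones → 1
Block 6 (111): 3 ones → 1
Block 7 (110): 2 ones → 1
Block 8 (011): 2 ones → 1
Block 9 (011): 2 ones → 1
Block 10 (001): 1 one → 0
Block 11 (000): 0 ones → 0

01111111100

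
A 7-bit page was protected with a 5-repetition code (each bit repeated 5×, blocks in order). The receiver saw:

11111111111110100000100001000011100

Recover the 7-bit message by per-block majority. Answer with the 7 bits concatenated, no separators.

Block 1 (11111): 5 ones → 1
Block 2 (11111): 5 ones → 1
Block 3 (11101): 4 ones → 1
Block 4 (00000): 0 ones → 0
Block 5 (10000): 1 one → 0
Block 6 (10000): 1 one → 0
Block 7 (11100): 3 ones → 1

1110001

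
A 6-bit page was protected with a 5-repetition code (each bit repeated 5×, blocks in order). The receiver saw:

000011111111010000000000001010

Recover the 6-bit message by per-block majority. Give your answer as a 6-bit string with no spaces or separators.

011000

Block 1 (00001): 1 one → 0
Block 2 (11111): 5 ones → 1
Block 3 (11010): 3 ones → 1
Block 4 (00000): 0 ones → 0
Block 5 (00000): 0 ones → 0
Block 6 (01010): 2 ones → 0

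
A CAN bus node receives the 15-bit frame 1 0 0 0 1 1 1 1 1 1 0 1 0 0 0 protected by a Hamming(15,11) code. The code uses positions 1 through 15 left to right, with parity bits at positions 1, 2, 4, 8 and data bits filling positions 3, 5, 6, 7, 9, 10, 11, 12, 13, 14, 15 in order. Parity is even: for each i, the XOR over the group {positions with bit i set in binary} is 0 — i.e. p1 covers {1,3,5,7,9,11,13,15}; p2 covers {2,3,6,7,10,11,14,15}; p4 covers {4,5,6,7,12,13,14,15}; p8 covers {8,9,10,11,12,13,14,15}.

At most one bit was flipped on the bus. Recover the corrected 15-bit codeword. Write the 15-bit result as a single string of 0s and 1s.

s1 (pos 1,3,5,7,9,11,13,15): 1⊕0⊕1⊕1⊕1⊕0⊕0⊕0 = 0
s2 (pos 2,3,6,7,10,11,14,15): 0⊕0⊕1⊕1⊕1⊕0⊕0⊕0 = 1
s4 (pos 4,5,6,7,12,13,14,15): 0⊕1⊕1⊕1⊕1⊕0⊕0⊕0 = 0
s8 (pos 8,9,10,11,12,13,14,15): 1⊕1⊕1⊕0⊕1⊕0⊕0⊕0 = 0
Syndrome s8…s1 = 0010 → error at position 2.
Flip position 2: 100011111101000 → 110011111101000

110011111101000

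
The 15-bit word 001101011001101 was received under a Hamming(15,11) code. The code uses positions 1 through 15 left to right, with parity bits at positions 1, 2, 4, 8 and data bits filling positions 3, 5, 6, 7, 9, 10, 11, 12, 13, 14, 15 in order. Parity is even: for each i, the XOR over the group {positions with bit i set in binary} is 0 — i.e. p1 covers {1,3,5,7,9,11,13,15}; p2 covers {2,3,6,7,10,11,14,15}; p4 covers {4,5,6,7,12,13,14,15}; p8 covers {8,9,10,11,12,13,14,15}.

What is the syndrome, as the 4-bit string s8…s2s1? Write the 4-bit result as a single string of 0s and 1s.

1110

s1 (pos 1,3,5,7,9,11,13,15): 0⊕1⊕0⊕0⊕1⊕0⊕1⊕1 = 0
s2 (pos 2,3,6,7,10,11,14,15): 0⊕1⊕1⊕0⊕0⊕0⊕0⊕1 = 1
s4 (pos 4,5,6,7,12,13,14,15): 1⊕0⊕1⊕0⊕1⊕1⊕0⊕1 = 1
s8 (pos 8,9,10,11,12,13,14,15): 1⊕1⊕0⊕0⊕1⊕1⊕0⊕1 = 1
Syndrome s8…s1 = 1110 → error at position 14.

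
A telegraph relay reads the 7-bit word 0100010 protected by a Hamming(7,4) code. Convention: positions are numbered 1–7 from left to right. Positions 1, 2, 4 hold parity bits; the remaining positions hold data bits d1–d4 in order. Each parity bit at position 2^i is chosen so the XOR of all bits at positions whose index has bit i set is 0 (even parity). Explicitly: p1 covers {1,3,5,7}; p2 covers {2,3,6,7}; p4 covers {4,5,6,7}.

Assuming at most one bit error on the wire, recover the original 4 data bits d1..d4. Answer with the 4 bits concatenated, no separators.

s1 (pos 1,3,5,7): 0⊕0⊕0⊕0 = 0
s2 (pos 2,3,6,7): 1⊕0⊕1⊕0 = 0
s4 (pos 4,5,6,7): 0⊕0⊕1⊕0 = 1
Syndrome s4…s1 = 100 → error at position 4.
Flip position 4: 0100010 → 0101010
Read data bits from positions 3,5,6,7: 0010

0010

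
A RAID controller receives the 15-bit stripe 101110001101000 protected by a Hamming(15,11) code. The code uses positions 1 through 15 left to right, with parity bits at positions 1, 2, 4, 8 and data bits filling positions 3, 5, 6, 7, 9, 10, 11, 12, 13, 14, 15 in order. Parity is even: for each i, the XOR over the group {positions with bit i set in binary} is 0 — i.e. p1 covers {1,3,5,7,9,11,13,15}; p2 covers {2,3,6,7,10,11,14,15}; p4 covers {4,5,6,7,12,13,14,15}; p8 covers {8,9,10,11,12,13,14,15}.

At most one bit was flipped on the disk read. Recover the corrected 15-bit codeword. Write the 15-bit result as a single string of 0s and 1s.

s1 (pos 1,3,5,7,9,11,13,15): 1⊕1⊕1⊕0⊕1⊕0⊕0⊕0 = 0
s2 (pos 2,3,6,7,10,11,14,15): 0⊕1⊕0⊕0⊕1⊕0⊕0⊕0 = 0
s4 (pos 4,5,6,7,12,13,14,15): 1⊕1⊕0⊕0⊕1⊕0⊕0⊕0 = 1
s8 (pos 8,9,10,11,12,13,14,15): 0⊕1⊕1⊕0⊕1⊕0⊕0⊕0 = 1
Syndrome s8…s1 = 1100 → error at position 12.
Flip position 12: 101110001101000 → 101110001100000

101110001100000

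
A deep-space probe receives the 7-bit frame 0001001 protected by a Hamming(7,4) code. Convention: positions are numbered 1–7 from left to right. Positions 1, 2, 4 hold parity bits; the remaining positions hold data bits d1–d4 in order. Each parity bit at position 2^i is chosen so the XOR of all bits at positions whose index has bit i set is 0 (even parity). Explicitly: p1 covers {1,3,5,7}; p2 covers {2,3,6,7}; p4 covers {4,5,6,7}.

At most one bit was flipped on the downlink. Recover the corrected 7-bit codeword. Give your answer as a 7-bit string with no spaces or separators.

0011001

s1 (pos 1,3,5,7): 0⊕0⊕0⊕1 = 1
s2 (pos 2,3,6,7): 0⊕0⊕0⊕1 = 1
s4 (pos 4,5,6,7): 1⊕0⊕0⊕1 = 0
Syndrome s4…s1 = 011 → error at position 3.
Flip position 3: 0001001 → 0011001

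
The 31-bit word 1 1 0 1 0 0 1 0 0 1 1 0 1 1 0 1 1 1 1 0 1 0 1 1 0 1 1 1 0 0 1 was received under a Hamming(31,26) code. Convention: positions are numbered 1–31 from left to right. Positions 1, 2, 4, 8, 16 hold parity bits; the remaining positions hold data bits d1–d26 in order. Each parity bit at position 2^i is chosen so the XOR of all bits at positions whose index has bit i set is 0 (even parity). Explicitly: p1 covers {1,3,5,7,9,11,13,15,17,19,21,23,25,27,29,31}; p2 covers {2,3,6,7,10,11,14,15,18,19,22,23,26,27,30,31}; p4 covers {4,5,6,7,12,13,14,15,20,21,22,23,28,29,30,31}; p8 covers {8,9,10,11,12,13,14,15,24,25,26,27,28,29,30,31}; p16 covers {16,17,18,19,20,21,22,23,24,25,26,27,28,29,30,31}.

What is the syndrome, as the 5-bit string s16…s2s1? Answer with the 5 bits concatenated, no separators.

11010

s1 (pos 1,3,5,7,9,11,13,15,17,19,21,23,25,27,29,31): 1⊕0⊕0⊕1⊕0⊕1⊕1⊕0⊕1⊕1⊕1⊕1⊕0⊕1⊕0⊕1 = 0
s2 (pos 2,3,6,7,10,11,14,15,18,19,22,23,26,27,30,31): 1⊕0⊕0⊕1⊕1⊕1⊕1⊕0⊕1⊕1⊕0⊕1⊕1⊕1⊕0⊕1 = 1
s4 (pos 4,5,6,7,12,13,14,15,20,21,22,23,28,29,30,31): 1⊕0⊕0⊕1⊕0⊕1⊕1⊕0⊕0⊕1⊕0⊕1⊕1⊕0⊕0⊕1 = 0
s8 (pos 8,9,10,11,12,13,14,15,24,25,26,27,28,29,30,31): 0⊕0⊕1⊕1⊕0⊕1⊕1⊕0⊕1⊕0⊕1⊕1⊕1⊕0⊕0⊕1 = 1
s16 (pos 16,17,18,19,20,21,22,23,24,25,26,27,28,29,30,31): 1⊕1⊕1⊕1⊕0⊕1⊕0⊕1⊕1⊕0⊕1⊕1⊕1⊕0⊕0⊕1 = 1
Syndrome s16…s1 = 11010 → error at position 26.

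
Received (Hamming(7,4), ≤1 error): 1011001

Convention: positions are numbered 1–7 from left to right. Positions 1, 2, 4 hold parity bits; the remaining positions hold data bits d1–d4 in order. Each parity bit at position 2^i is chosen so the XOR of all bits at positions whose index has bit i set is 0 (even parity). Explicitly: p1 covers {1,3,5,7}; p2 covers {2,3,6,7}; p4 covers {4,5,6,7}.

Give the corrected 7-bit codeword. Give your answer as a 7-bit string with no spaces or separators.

s1 (pos 1,3,5,7): 1⊕1⊕0⊕1 = 1
s2 (pos 2,3,6,7): 0⊕1⊕0⊕1 = 0
s4 (pos 4,5,6,7): 1⊕0⊕0⊕1 = 0
Syndrome s4…s1 = 001 → error at position 1.
Flip position 1: 1011001 → 0011001

0011001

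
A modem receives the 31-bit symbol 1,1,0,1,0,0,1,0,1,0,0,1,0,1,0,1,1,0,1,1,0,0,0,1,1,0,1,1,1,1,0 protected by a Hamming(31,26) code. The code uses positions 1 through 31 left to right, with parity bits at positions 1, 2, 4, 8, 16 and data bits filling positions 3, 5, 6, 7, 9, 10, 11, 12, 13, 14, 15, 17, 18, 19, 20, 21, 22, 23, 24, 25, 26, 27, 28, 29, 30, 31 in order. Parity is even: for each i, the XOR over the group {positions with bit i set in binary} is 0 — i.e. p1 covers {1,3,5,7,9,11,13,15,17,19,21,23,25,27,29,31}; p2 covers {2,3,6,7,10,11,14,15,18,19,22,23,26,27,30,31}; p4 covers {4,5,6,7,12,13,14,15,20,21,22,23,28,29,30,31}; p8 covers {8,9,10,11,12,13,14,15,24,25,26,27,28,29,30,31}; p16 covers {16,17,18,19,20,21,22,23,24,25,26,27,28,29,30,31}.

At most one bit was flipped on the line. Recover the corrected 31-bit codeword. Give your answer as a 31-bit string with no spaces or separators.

1101001110010101101100011011110

s1 (pos 1,3,5,7,9,11,13,15,17,19,21,23,25,27,29,31): 1⊕0⊕0⊕1⊕1⊕0⊕0⊕0⊕1⊕1⊕0⊕0⊕1⊕1⊕1⊕0 = 0
s2 (pos 2,3,6,7,10,11,14,15,18,19,22,23,26,27,30,31): 1⊕0⊕0⊕1⊕0⊕0⊕1⊕0⊕0⊕1⊕0⊕0⊕0⊕1⊕1⊕0 = 0
s4 (pos 4,5,6,7,12,13,14,15,20,21,22,23,28,29,30,31): 1⊕0⊕0⊕1⊕1⊕0⊕1⊕0⊕1⊕0⊕0⊕0⊕1⊕1⊕1⊕0 = 0
s8 (pos 8,9,10,11,12,13,14,15,24,25,26,27,28,29,30,31): 0⊕1⊕0⊕0⊕1⊕0⊕1⊕0⊕1⊕1⊕0⊕1⊕1⊕1⊕1⊕0 = 1
s16 (pos 16,17,18,19,20,21,22,23,24,25,26,27,28,29,30,31): 1⊕1⊕0⊕1⊕1⊕0⊕0⊕0⊕1⊕1⊕0⊕1⊕1⊕1⊕1⊕0 = 0
Syndrome s16…s1 = 01000 → error at position 8.
Flip position 8: 1101001010010101101100011011110 → 1101001110010101101100011011110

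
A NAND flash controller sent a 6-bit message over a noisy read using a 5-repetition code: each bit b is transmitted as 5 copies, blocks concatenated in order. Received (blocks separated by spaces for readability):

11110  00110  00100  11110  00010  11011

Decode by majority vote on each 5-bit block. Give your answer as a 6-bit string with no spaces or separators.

Block 1 (11110): 4 ones → 1
Block 2 (00110): 2 ones → 0
Block 3 (00100): 1 one → 0
Block 4 (11110): 4 ones → 1
Block 5 (00010): 1 one → 0
Block 6 (11011): 4 ones → 1

100101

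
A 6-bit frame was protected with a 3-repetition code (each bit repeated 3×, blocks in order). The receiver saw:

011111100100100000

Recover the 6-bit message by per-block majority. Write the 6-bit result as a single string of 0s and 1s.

Block 1 (011): 2 ones → 1
Block 2 (111): 3 ones → 1
Block 3 (100): 1 one → 0
Block 4 (100): 1 one → 0
Block 5 (100): 1 one → 0
Block 6 (000): 0 ones → 0

110000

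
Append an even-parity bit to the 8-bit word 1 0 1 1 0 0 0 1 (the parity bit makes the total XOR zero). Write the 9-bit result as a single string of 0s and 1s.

XOR of the 8 data bits: 1⊕0⊕1⊕1⊕0⊕0⊕0⊕1 = 0
Parity bit = 0 (so all 9 bits XOR to 0).

101100010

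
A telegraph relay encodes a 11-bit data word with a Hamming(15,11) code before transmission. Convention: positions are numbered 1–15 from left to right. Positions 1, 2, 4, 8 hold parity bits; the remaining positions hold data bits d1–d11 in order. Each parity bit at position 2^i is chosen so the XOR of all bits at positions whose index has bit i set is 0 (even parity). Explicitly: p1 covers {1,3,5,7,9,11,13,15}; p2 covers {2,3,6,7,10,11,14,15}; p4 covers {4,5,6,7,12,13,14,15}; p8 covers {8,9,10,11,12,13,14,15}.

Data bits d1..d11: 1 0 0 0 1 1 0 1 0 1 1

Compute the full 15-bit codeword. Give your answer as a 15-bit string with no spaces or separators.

101100011101011

Place data at non-parity positions: p1 p2 1 p4 0 0 0 p8 1 1 0 1 0 1 1
p1 (pos 1,3,5,7,9,11,13,15): XOR of data positions = 1⊕0⊕0⊕1⊕0⊕0⊕1 = 1
p2 (pos 2,3,6,7,10,11,14,15): XOR of data positions = 1⊕0⊕0⊕1⊕0⊕1⊕1 = 0
p4 (pos 4,5,6,7,12,13,14,15): XOR of data positions = 0⊕0⊕0⊕1⊕0⊕1⊕1 = 1
p8 (pos 8,9,10,11,12,13,14,15): XOR of data positions = 1⊕1⊕0⊕1⊕0⊕1⊕1 = 1
Codeword: 101100011101011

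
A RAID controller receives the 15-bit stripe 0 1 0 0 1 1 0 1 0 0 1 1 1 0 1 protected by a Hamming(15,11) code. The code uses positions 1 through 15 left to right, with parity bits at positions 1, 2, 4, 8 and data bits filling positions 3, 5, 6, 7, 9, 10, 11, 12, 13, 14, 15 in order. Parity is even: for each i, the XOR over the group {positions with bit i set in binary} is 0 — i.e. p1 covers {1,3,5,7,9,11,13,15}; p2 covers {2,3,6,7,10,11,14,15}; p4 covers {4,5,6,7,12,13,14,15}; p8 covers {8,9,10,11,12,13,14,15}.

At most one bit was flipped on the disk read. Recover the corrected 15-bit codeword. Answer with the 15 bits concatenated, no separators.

010011010010101

s1 (pos 1,3,5,7,9,11,13,15): 0⊕0⊕1⊕0⊕0⊕1⊕1⊕1 = 0
s2 (pos 2,3,6,7,10,11,14,15): 1⊕0⊕1⊕0⊕0⊕1⊕0⊕1 = 0
s4 (pos 4,5,6,7,12,13,14,15): 0⊕1⊕1⊕0⊕1⊕1⊕0⊕1 = 1
s8 (pos 8,9,10,11,12,13,14,15): 1⊕0⊕0⊕1⊕1⊕1⊕0⊕1 = 1
Syndrome s8…s1 = 1100 → error at position 12.
Flip position 12: 010011010011101 → 010011010010101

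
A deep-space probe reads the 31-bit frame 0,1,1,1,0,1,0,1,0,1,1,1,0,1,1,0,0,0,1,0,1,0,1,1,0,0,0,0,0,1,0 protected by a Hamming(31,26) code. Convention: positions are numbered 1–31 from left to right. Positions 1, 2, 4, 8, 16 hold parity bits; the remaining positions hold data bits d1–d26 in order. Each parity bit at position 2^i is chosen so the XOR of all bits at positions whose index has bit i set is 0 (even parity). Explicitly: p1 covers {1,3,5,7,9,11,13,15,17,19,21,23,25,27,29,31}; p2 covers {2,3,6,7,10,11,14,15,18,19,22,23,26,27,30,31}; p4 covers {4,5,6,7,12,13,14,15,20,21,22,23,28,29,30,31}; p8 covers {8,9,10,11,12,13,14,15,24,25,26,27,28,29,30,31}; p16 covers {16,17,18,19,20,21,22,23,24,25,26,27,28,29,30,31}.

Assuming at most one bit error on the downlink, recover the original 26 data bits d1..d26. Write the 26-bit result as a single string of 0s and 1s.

10100111011001010110000010

s1 (pos 1,3,5,7,9,11,13,15,17,19,21,23,25,27,29,31): 0⊕1⊕0⊕0⊕0⊕1⊕0⊕1⊕0⊕1⊕1⊕1⊕0⊕0⊕0⊕0 = 0
s2 (pos 2,3,6,7,10,11,14,15,18,19,22,23,26,27,30,31): 1⊕1⊕1⊕0⊕1⊕1⊕1⊕1⊕0⊕1⊕0⊕1⊕0⊕0⊕1⊕0 = 0
s4 (pos 4,5,6,7,12,13,14,15,20,21,22,23,28,29,30,31): 1⊕0⊕1⊕0⊕1⊕0⊕1⊕1⊕0⊕1⊕0⊕1⊕0⊕0⊕1⊕0 = 0
s8 (pos 8,9,10,11,12,13,14,15,24,25,26,27,28,29,30,31): 1⊕0⊕1⊕1⊕1⊕0⊕1⊕1⊕1⊕0⊕0⊕0⊕0⊕0⊕1⊕0 = 0
s16 (pos 16,17,18,19,20,21,22,23,24,25,26,27,28,29,30,31): 0⊕0⊕0⊕1⊕0⊕1⊕0⊕1⊕1⊕0⊕0⊕0⊕0⊕0⊕1⊕0 = 1
Syndrome s16…s1 = 10000 → error at position 16.
Flip position 16: 0111010101110110001010110000010 → 0111010101110111001010110000010
Read data bits from positions 3,5,6,7,9,10,11,12,13,14,15,17,18,19,20,21,22,23,24,25,26,27,28,29,30,31: 10100111011001010110000010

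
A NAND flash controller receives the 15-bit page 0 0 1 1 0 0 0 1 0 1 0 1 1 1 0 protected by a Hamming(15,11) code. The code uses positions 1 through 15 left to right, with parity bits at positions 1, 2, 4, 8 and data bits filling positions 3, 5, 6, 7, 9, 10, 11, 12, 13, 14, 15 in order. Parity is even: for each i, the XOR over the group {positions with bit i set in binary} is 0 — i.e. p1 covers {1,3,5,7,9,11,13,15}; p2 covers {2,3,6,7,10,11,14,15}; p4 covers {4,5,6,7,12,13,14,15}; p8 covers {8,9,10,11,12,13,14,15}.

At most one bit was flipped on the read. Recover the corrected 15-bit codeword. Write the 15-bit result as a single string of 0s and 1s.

s1 (pos 1,3,5,7,9,11,13,15): 0⊕1⊕0⊕0⊕0⊕0⊕1⊕0 = 0
s2 (pos 2,3,6,7,10,11,14,15): 0⊕1⊕0⊕0⊕1⊕0⊕1⊕0 = 1
s4 (pos 4,5,6,7,12,13,14,15): 1⊕0⊕0⊕0⊕1⊕1⊕1⊕0 = 0
s8 (pos 8,9,10,11,12,13,14,15): 1⊕0⊕1⊕0⊕1⊕1⊕1⊕0 = 1
Syndrome s8…s1 = 1010 → error at position 10.
Flip position 10: 001100010101110 → 001100010001110

001100010001110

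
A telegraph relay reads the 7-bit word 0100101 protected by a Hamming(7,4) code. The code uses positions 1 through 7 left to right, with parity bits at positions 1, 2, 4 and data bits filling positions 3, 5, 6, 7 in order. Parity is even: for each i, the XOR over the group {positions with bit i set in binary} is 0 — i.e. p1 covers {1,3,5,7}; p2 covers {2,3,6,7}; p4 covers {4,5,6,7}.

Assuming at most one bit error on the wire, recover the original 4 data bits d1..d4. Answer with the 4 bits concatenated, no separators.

s1 (pos 1,3,5,7): 0⊕0⊕1⊕1 = 0
s2 (pos 2,3,6,7): 1⊕0⊕0⊕1 = 0
s4 (pos 4,5,6,7): 0⊕1⊕0⊕1 = 0
Syndrome s4…s1 = 000 → no error.
Read data bits from positions 3,5,6,7: 0101

0101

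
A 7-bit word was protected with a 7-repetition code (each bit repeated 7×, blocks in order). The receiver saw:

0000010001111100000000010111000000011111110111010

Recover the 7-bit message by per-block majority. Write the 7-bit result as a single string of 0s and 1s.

Block 1 (0000010): 1 one → 0
Block 2 (0011111): 5 ones → 1
Block 3 (0000000): 0 ones → 0
Block 4 (0010111): 4 ones → 1
Block 5 (0000000): 0 ones → 0
Block 6 (1111111): 7 ones → 1
Block 7 (0111010): 4 ones → 1

0101011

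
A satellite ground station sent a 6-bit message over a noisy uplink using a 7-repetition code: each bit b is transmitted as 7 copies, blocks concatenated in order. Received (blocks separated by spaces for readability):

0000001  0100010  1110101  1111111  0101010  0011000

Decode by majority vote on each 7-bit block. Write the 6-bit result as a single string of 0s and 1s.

001100

Block 1 (0000001): 1 one → 0
Block 2 (0100010): 2 ones → 0
Block 3 (1110101): 5 ones → 1
Block 4 (1111111): 7 ones → 1
Block 5 (0101010): 3 ones → 0
Block 6 (0011000): 2 ones → 0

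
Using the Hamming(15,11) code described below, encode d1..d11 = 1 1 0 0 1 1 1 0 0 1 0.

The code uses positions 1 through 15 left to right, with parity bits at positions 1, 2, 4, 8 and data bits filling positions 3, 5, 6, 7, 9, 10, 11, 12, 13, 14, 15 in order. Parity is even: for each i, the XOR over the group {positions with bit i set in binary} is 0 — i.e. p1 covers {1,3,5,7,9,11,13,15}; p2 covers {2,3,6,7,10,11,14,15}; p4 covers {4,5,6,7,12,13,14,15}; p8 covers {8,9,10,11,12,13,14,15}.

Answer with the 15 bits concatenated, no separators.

Place data at non-parity positions: p1 p2 1 p4 1 0 0 p8 1 1 1 0 0 1 0
p1 (pos 1,3,5,7,9,11,13,15): XOR of data positions = 1⊕1⊕0⊕1⊕1⊕0⊕0 = 0
p2 (pos 2,3,6,7,10,11,14,15): XOR of data positions = 1⊕0⊕0⊕1⊕1⊕1⊕0 = 0
p4 (pos 4,5,6,7,12,13,14,15): XOR of data positions = 1⊕0⊕0⊕0⊕0⊕1⊕0 = 0
p8 (pos 8,9,10,11,12,13,14,15): XOR of data positions = 1⊕1⊕1⊕0⊕0⊕1⊕0 = 0
Codeword: 001010001110010

001010001110010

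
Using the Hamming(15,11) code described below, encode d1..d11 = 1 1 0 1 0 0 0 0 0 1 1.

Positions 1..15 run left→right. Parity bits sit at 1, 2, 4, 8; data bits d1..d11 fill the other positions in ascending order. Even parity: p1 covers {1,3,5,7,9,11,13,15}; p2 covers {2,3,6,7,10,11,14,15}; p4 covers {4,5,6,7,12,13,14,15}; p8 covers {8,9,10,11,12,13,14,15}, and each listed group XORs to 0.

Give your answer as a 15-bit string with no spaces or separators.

001010100000011

Place data at non-parity positions: p1 p2 1 p4 1 0 1 p8 0 0 0 0 0 1 1
p1 (pos 1,3,5,7,9,11,13,15): XOR of data positions = 1⊕1⊕1⊕0⊕0⊕0⊕1 = 0
p2 (pos 2,3,6,7,10,11,14,15): XOR of data positions = 1⊕0⊕1⊕0⊕0⊕1⊕1 = 0
p4 (pos 4,5,6,7,12,13,14,15): XOR of data positions = 1⊕0⊕1⊕0⊕0⊕1⊕1 = 0
p8 (pos 8,9,10,11,12,13,14,15): XOR of data positions = 0⊕0⊕0⊕0⊕0⊕1⊕1 = 0
Codeword: 001010100000011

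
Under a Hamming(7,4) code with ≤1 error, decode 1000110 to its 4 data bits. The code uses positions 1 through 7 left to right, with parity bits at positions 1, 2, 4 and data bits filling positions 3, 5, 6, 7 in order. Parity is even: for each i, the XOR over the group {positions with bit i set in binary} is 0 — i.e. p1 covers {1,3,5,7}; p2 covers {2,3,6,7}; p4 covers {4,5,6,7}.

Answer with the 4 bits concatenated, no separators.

0110

s1 (pos 1,3,5,7): 1⊕0⊕1⊕0 = 0
s2 (pos 2,3,6,7): 0⊕0⊕1⊕0 = 1
s4 (pos 4,5,6,7): 0⊕1⊕1⊕0 = 0
Syndrome s4…s1 = 010 → error at position 2.
Flip position 2: 1000110 → 1100110
Read data bits from positions 3,5,6,7: 0110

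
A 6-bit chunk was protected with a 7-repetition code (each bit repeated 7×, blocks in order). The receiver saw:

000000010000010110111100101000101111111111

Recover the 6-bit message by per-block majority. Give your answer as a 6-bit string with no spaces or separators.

Block 1 (0000000): 0 ones → 0
Block 2 (1000001): 2 ones → 0
Block 3 (0110111): 5 ones → 1
Block 4 (1001010): 3 ones → 0
Block 5 (0010111): 4 ones → 1
Block 6 (1111111): 7 ones → 1

001011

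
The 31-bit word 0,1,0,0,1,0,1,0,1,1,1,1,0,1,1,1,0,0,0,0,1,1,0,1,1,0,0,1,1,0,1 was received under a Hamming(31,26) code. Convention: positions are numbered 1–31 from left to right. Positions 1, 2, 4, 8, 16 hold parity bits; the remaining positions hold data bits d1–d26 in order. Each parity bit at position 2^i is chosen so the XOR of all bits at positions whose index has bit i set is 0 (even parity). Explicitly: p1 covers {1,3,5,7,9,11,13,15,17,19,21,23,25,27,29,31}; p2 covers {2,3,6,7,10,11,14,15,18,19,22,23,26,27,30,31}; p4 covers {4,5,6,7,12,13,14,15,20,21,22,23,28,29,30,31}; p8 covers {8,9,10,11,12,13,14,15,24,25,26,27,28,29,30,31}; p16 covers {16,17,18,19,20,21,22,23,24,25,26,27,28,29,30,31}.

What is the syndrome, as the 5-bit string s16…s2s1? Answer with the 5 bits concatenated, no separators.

01001

s1 (pos 1,3,5,7,9,11,13,15,17,19,21,23,25,27,29,31): 0⊕0⊕1⊕1⊕1⊕1⊕0⊕1⊕0⊕0⊕1⊕0⊕1⊕0⊕1⊕1 = 1
s2 (pos 2,3,6,7,10,11,14,15,18,19,22,23,26,27,30,31): 1⊕0⊕0⊕1⊕1⊕1⊕1⊕1⊕0⊕0⊕1⊕0⊕0⊕0⊕0⊕1 = 0
s4 (pos 4,5,6,7,12,13,14,15,20,21,22,23,28,29,30,31): 0⊕1⊕0⊕1⊕1⊕0⊕1⊕1⊕0⊕1⊕1⊕0⊕1⊕1⊕0⊕1 = 0
s8 (pos 8,9,10,11,12,13,14,15,24,25,26,27,28,29,30,31): 0⊕1⊕1⊕1⊕1⊕0⊕1⊕1⊕1⊕1⊕0⊕0⊕1⊕1⊕0⊕1 = 1
s16 (pos 16,17,18,19,20,21,22,23,24,25,26,27,28,29,30,31): 1⊕0⊕0⊕0⊕0⊕1⊕1⊕0⊕1⊕1⊕0⊕0⊕1⊕1⊕0⊕1 = 0
Syndrome s16…s1 = 01001 → error at position 9.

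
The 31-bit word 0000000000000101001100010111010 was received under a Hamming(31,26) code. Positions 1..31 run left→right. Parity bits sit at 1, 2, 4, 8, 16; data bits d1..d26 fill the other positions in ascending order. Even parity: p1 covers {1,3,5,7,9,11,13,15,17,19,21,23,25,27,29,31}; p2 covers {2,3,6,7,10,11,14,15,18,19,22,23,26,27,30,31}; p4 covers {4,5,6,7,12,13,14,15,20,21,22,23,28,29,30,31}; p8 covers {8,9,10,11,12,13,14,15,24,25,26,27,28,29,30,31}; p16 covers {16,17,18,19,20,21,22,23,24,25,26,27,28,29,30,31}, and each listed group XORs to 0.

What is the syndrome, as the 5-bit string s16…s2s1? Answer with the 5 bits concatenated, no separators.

00010

s1 (pos 1,3,5,7,9,11,13,15,17,19,21,23,25,27,29,31): 0⊕0⊕0⊕0⊕0⊕0⊕0⊕0⊕0⊕1⊕0⊕0⊕0⊕1⊕0⊕0 = 0
s2 (pos 2,3,6,7,10,11,14,15,18,19,22,23,26,27,30,31): 0⊕0⊕0⊕0⊕0⊕0⊕1⊕0⊕0⊕1⊕0⊕0⊕1⊕1⊕1⊕0 = 1
s4 (pos 4,5,6,7,12,13,14,15,20,21,22,23,28,29,30,31): 0⊕0⊕0⊕0⊕0⊕0⊕1⊕0⊕1⊕0⊕0⊕0⊕1⊕0⊕1⊕0 = 0
s8 (pos 8,9,10,11,12,13,14,15,24,25,26,27,28,29,30,31): 0⊕0⊕0⊕0⊕0⊕0⊕1⊕0⊕1⊕0⊕1⊕1⊕1⊕0⊕1⊕0 = 0
s16 (pos 16,17,18,19,20,21,22,23,24,25,26,27,28,29,30,31): 1⊕0⊕0⊕1⊕1⊕0⊕0⊕0⊕1⊕0⊕1⊕1⊕1⊕0⊕1⊕0 = 0
Syndrome s16…s1 = 00010 → error at position 2.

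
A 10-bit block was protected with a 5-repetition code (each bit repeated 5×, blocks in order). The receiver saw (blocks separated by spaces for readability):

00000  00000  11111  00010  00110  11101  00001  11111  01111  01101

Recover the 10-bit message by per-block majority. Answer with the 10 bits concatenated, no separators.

0010010111

Block 1 (00000): 0 ones → 0
Block 2 (00000): 0 ones → 0
Block 3 (11111): 5 ones → 1
Block 4 (00010): 1 one → 0
Block 5 (00110): 2 ones → 0
Block 6 (11101): 4 ones → 1
Block 7 (00001): 1 one → 0
Block 8 (11111): 5 ones → 1
Block 9 (01111): 4 ones → 1
Block 10 (01101): 3 ones → 1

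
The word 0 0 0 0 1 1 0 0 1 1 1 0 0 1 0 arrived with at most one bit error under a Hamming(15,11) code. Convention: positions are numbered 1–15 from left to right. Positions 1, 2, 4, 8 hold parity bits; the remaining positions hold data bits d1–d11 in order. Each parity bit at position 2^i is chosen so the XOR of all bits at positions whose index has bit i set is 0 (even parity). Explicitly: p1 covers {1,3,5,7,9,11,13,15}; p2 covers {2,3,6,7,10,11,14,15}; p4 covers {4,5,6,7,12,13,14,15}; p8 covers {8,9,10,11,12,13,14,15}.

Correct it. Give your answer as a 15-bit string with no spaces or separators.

s1 (pos 1,3,5,7,9,11,13,15): 0⊕0⊕1⊕0⊕1⊕1⊕0⊕0 = 1
s2 (pos 2,3,6,7,10,11,14,15): 0⊕0⊕1⊕0⊕1⊕1⊕1⊕0 = 0
s4 (pos 4,5,6,7,12,13,14,15): 0⊕1⊕1⊕0⊕0⊕0⊕1⊕0 = 1
s8 (pos 8,9,10,11,12,13,14,15): 0⊕1⊕1⊕1⊕0⊕0⊕1⊕0 = 0
Syndrome s8…s1 = 0101 → error at position 5.
Flip position 5: 000011001110010 → 000001001110010

000001001110010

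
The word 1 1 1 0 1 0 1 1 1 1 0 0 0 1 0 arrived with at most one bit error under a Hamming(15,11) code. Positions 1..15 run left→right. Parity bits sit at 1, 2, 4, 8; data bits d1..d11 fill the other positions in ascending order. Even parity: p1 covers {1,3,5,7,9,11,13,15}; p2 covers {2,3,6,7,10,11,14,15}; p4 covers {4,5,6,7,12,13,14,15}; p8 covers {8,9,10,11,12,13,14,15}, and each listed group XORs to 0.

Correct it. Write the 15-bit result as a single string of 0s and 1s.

s1 (pos 1,3,5,7,9,11,13,15): 1⊕1⊕1⊕1⊕1⊕0⊕0⊕0 = 1
s2 (pos 2,3,6,7,10,11,14,15): 1⊕1⊕0⊕1⊕1⊕0⊕1⊕0 = 1
s4 (pos 4,5,6,7,12,13,14,15): 0⊕1⊕0⊕1⊕0⊕0⊕1⊕0 = 1
s8 (pos 8,9,10,11,12,13,14,15): 1⊕1⊕1⊕0⊕0⊕0⊕1⊕0 = 0
Syndrome s8…s1 = 0111 → error at position 7.
Flip position 7: 111010111100010 → 111010011100010

111010011100010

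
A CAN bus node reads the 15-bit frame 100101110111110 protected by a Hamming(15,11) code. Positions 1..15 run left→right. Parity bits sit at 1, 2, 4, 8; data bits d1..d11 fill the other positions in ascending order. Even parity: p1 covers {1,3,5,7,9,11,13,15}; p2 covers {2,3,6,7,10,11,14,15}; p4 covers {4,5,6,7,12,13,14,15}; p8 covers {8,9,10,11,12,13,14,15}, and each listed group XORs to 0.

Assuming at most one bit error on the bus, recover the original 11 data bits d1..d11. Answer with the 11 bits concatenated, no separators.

s1 (pos 1,3,5,7,9,11,13,15): 1⊕0⊕0⊕1⊕0⊕1⊕1⊕0 = 0
s2 (pos 2,3,6,7,10,11,14,15): 0⊕0⊕1⊕1⊕1⊕1⊕1⊕0 = 1
s4 (pos 4,5,6,7,12,13,14,15): 1⊕0⊕1⊕1⊕1⊕1⊕1⊕0 = 0
s8 (pos 8,9,10,11,12,13,14,15): 1⊕0⊕1⊕1⊕1⊕1⊕1⊕0 = 0
Syndrome s8…s1 = 0010 → error at position 2.
Flip position 2: 100101110111110 → 110101110111110
Read data bits from positions 3,5,6,7,9,10,11,12,13,14,15: 00110111110

00110111110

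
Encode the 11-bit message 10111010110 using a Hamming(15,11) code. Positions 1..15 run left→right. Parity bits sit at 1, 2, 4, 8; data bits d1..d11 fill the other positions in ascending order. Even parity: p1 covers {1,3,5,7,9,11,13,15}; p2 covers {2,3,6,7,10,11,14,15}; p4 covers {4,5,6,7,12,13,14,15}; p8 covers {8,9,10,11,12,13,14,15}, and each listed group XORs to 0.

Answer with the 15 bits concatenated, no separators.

111001101010110

Place data at non-parity positions: p1 p2 1 p4 0 1 1 p8 1 0 1 0 1 1 0
p1 (pos 1,3,5,7,9,11,13,15): XOR of data positions = 1⊕0⊕1⊕1⊕1⊕1⊕0 = 1
p2 (pos 2,3,6,7,10,11,14,15): XOR of data positions = 1⊕1⊕1⊕0⊕1⊕1⊕0 = 1
p4 (pos 4,5,6,7,12,13,14,15): XOR of data positions = 0⊕1⊕1⊕0⊕1⊕1⊕0 = 0
p8 (pos 8,9,10,11,12,13,14,15): XOR of data positions = 1⊕0⊕1⊕0⊕1⊕1⊕0 = 0
Codeword: 111001101010110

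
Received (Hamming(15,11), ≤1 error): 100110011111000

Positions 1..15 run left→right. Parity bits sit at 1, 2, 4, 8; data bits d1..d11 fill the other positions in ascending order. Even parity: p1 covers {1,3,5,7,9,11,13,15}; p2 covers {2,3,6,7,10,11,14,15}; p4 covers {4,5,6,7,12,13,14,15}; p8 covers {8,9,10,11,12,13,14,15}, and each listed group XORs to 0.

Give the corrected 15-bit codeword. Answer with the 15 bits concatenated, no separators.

s1 (pos 1,3,5,7,9,11,13,15): 1⊕0⊕1⊕0⊕1⊕1⊕0⊕0 = 0
s2 (pos 2,3,6,7,10,11,14,15): 0⊕0⊕0⊕0⊕1⊕1⊕0⊕0 = 0
s4 (pos 4,5,6,7,12,13,14,15): 1⊕1⊕0⊕0⊕1⊕0⊕0⊕0 = 1
s8 (pos 8,9,10,11,12,13,14,15): 1⊕1⊕1⊕1⊕1⊕0⊕0⊕0 = 1
Syndrome s8…s1 = 1100 → error at position 12.
Flip position 12: 100110011111000 → 100110011110000

100110011110000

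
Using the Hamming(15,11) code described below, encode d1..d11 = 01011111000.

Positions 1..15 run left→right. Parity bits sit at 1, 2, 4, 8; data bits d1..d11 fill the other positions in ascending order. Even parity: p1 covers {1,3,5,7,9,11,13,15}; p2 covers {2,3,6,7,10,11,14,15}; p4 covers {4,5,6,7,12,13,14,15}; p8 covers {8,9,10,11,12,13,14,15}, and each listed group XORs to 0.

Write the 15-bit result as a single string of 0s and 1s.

010110101111000

Place data at non-parity positions: p1 p2 0 p4 1 0 1 p8 1 1 1 1 0 0 0
p1 (pos 1,3,5,7,9,11,13,15): XOR of data positions = 0⊕1⊕1⊕1⊕1⊕0⊕0 = 0
p2 (pos 2,3,6,7,10,11,14,15): XOR of data positions = 0⊕0⊕1⊕1⊕1⊕0⊕0 = 1
p4 (pos 4,5,6,7,12,13,14,15): XOR of data positions = 1⊕0⊕1⊕1⊕0⊕0⊕0 = 1
p8 (pos 8,9,10,11,12,13,14,15): XOR of data positions = 1⊕1⊕1⊕1⊕0⊕0⊕0 = 0
Codeword: 010110101111000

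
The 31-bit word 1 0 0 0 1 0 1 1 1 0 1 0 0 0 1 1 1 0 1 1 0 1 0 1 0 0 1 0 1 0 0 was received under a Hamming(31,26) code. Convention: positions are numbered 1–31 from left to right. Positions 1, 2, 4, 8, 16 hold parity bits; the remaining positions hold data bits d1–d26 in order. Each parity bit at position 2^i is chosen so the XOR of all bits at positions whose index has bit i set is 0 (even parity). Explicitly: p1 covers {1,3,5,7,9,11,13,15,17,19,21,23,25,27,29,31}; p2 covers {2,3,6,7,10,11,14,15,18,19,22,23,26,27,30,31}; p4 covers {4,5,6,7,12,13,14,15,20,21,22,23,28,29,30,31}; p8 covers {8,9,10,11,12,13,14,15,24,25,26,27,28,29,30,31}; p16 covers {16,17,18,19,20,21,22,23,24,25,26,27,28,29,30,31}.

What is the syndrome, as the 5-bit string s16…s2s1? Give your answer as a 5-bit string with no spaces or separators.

01000

s1 (pos 1,3,5,7,9,11,13,15,17,19,21,23,25,27,29,31): 1⊕0⊕1⊕1⊕1⊕1⊕0⊕1⊕1⊕1⊕0⊕0⊕0⊕1⊕1⊕0 = 0
s2 (pos 2,3,6,7,10,11,14,15,18,19,22,23,26,27,30,31): 0⊕0⊕0⊕1⊕0⊕1⊕0⊕1⊕0⊕1⊕1⊕0⊕0⊕1⊕0⊕0 = 0
s4 (pos 4,5,6,7,12,13,14,15,20,21,22,23,28,29,30,31): 0⊕1⊕0⊕1⊕0⊕0⊕0⊕1⊕1⊕0⊕1⊕0⊕0⊕1⊕0⊕0 = 0
s8 (pos 8,9,10,11,12,13,14,15,24,25,26,27,28,29,30,31): 1⊕1⊕0⊕1⊕0⊕0⊕0⊕1⊕1⊕0⊕0⊕1⊕0⊕1⊕0⊕0 = 1
s16 (pos 16,17,18,19,20,21,22,23,24,25,26,27,28,29,30,31): 1⊕1⊕0⊕1⊕1⊕0⊕1⊕0⊕1⊕0⊕0⊕1⊕0⊕1⊕0⊕0 = 0
Syndrome s16…s1 = 01000 → error at position 8.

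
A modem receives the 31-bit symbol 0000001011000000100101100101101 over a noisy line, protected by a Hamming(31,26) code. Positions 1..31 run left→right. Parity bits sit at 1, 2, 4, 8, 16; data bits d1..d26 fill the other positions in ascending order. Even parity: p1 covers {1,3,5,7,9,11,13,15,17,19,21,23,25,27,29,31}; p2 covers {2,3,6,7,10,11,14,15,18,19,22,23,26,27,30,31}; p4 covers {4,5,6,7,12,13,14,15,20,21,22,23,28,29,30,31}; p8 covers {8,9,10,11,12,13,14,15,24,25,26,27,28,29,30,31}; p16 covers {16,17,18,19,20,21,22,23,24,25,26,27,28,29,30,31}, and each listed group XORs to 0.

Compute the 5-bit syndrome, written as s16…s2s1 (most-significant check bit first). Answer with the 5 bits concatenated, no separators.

s1 (pos 1,3,5,7,9,11,13,15,17,19,21,23,25,27,29,31): 0⊕0⊕0⊕1⊕1⊕0⊕0⊕0⊕1⊕0⊕0⊕1⊕0⊕0⊕1⊕1 = 0
s2 (pos 2,3,6,7,10,11,14,15,18,19,22,23,26,27,30,31): 0⊕0⊕0⊕1⊕1⊕0⊕0⊕0⊕0⊕0⊕1⊕1⊕1⊕0⊕0⊕1 = 0
s4 (pos 4,5,6,7,12,13,14,15,20,21,22,23,28,29,30,31): 0⊕0⊕0⊕1⊕0⊕0⊕0⊕0⊕1⊕0⊕1⊕1⊕1⊕1⊕0⊕1 = 1
s8 (pos 8,9,10,11,12,13,14,15,24,25,26,27,28,29,30,31): 0⊕1⊕1⊕0⊕0⊕0⊕0⊕0⊕0⊕0⊕1⊕0⊕1⊕1⊕0⊕1 = 0
s16 (pos 16,17,18,19,20,21,22,23,24,25,26,27,28,29,30,31): 0⊕1⊕0⊕0⊕1⊕0⊕1⊕1⊕0⊕0⊕1⊕0⊕1⊕1⊕0⊕1 = 0
Syndrome s16…s1 = 00100 → error at position 4.

00100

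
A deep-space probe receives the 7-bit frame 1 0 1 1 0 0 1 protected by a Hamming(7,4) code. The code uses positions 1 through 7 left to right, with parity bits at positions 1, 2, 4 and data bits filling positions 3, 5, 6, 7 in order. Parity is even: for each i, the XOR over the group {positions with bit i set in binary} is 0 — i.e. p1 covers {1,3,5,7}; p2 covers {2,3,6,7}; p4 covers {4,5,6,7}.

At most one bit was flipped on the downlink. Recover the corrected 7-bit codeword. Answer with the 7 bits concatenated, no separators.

s1 (pos 1,3,5,7): 1⊕1⊕0⊕1 = 1
s2 (pos 2,3,6,7): 0⊕1⊕0⊕1 = 0
s4 (pos 4,5,6,7): 1⊕0⊕0⊕1 = 0
Syndrome s4…s1 = 001 → error at position 1.
Flip position 1: 1011001 → 0011001

0011001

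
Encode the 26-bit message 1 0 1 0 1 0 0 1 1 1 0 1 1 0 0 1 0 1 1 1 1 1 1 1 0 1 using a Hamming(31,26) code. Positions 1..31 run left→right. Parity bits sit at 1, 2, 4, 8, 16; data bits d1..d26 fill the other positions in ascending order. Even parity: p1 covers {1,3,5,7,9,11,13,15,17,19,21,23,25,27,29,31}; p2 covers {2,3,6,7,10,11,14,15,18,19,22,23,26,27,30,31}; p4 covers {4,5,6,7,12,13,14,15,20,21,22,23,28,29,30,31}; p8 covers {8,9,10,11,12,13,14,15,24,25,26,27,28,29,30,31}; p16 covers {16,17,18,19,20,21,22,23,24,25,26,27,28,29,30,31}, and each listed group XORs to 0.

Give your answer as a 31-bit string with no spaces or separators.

0011010110011101110010111111101

Place data at non-parity positions: p1 p2 1 p4 0 1 0 p8 1 0 0 1 1 1 0 p16 1 1 0 0 1 0 1 1 1 1 1 1 1 0 1
p1 (pos 1,3,5,7,9,11,13,15,17,19,21,23,25,27,29,31): XOR of data positions = 1⊕0⊕0⊕1⊕0⊕1⊕0⊕1⊕0⊕1⊕1⊕1⊕1⊕1⊕1 = 0
p2 (pos 2,3,6,7,10,11,14,15,18,19,22,23,26,27,30,31): XOR of data positions = 1⊕1⊕0⊕0⊕0⊕1⊕0⊕1⊕0⊕0⊕1⊕1⊕1⊕0⊕1 = 0
p4 (pos 4,5,6,7,12,13,14,15,20,21,22,23,28,29,30,31): XOR of data positions = 0⊕1⊕0⊕1⊕1⊕1⊕0⊕0⊕1⊕0⊕1⊕1⊕1⊕0⊕1 = 1
p8 (pos 8,9,10,11,12,13,14,15,24,25,26,27,28,29,30,31): XOR of data positions = 1⊕0⊕0⊕1⊕1⊕1⊕0⊕1⊕1⊕1⊕1⊕1⊕1⊕0⊕1 = 1
p16 (pos 16,17,18,19,20,21,22,23,24,25,26,27,28,29,30,31): XOR of data positions = 1⊕1⊕0⊕0⊕1⊕0⊕1⊕1⊕1⊕1⊕1⊕1⊕1⊕0⊕1 = 1
Codeword: 0011010110011101110010111111101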